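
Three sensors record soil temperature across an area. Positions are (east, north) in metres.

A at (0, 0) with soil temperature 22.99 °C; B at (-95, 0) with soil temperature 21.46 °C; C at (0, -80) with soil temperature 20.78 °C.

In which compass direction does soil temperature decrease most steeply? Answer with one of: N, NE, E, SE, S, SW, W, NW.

SW

∂T/∂x = (21.46 − 22.99) / (-95 − 0) = +0.01611
∂T/∂y = (20.78 − 22.99) / (-80 − 0) = +0.02762
Steepest decrease is along −∇f = (-0.01611 E, -0.02762 N) → southwest.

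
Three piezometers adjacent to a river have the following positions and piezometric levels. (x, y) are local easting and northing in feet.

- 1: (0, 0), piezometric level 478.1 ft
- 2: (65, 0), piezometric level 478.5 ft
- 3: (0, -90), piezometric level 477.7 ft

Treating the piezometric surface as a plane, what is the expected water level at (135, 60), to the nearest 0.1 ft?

479.2 ft

∂h/∂x = (478.5 − 478.1) / (65 − 0) = +0.006154
∂h/∂y = (477.7 − 478.1) / (-90 − 0) = +0.004444
h(135, 60) = 478.1 + (+0.006154)·(135) + (+0.004444)·(60) = 478.1 +0.831 +0.267 = 479.197 ft.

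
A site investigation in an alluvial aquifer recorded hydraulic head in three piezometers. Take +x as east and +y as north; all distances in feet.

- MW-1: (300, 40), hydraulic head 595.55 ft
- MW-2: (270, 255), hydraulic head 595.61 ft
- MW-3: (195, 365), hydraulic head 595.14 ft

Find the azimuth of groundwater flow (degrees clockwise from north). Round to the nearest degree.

260°

With h = a·x + b·y + c and MW-1 as origin, the differences give:
  (-30)·a + 215·b = +0.06
  (-105)·a + 325·b = -0.41
Eliminate b (×325 and ×215, subtract): 12825·a = 107.650 → a = ∂h/∂x = +0.008394
Back-substitute: b = ∂h/∂y = +0.001450.
Flow direction (−∇h) has components (-0.008394 E, -0.001450 N).
Azimuth = atan2(E, N) = atan2(-0.008394, -0.001450) = 260.2° ≈ 260°.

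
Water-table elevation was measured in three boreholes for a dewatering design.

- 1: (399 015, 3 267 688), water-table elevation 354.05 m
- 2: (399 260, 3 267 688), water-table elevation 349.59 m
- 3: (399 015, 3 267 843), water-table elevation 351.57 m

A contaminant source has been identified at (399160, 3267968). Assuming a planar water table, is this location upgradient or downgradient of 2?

∂h/∂x = (349.59 − 354.05) / (399260 − 399015) = -0.01820
∂h/∂y = (351.57 − 354.05) / (3267843 − 3267688) = -0.01600
Head at (399160, 3267968) = 354.05 + (-0.01820)·(145) + (-0.01600)·(280) = 346.93 m.
That is lower than the 349.59 m at 2, so the point is downgradient.

downgradient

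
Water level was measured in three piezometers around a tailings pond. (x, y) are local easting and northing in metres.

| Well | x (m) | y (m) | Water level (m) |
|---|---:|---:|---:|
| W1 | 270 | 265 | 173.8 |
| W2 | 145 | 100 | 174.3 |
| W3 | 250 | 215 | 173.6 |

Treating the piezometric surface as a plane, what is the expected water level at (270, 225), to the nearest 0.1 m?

With h = a·x + b·y + c and W1 as origin, the differences give:
  (-125)·a + (-165)·b = +0.5
  (-20)·a + (-50)·b = -0.2
Eliminate b (×(-50) and ×(-165), subtract): 2950·a = -58.00 → a = ∂h/∂x = -0.01966
Back-substitute: b = ∂h/∂y = +0.01186.
h(270, 225) = 173.8 + (-0.01966)·(0) + (+0.01186)·(-40) = 173.8 -0.000 -0.475 = 173.325 m.

173.3 m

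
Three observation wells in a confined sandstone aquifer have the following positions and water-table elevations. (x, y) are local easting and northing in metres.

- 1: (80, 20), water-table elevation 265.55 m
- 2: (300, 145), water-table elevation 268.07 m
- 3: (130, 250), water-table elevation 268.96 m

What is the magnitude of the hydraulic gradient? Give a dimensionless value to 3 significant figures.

0.0145

With h = a·x + b·y + c and 1 as origin, the differences give:
  220·a + 125·b = +2.52
  50·a + 230·b = +3.41
Eliminate b (×230 and ×125, subtract): 44350·a = 153.350 → a = ∂h/∂x = +0.003458
Back-substitute: b = ∂h/∂y = +0.01407.
|∇h| = √(0.003458² + 0.01407²) = 0.01449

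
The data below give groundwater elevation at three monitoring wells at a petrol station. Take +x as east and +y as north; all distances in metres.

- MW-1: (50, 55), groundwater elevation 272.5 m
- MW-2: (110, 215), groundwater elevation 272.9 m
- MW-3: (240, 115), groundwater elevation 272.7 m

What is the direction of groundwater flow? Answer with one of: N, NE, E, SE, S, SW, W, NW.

Differences from MW-1: to MW-2 (Δx, Δy, Δh) = (60, 160, +0.4); to MW-3 = (190, 60, +0.2).
Solve a·Δx + b·Δy = Δh: det = 60·60 − 190·160 = -26800.
∂h/∂x = [(+0.4)·60 − (+0.2)·160] / -26800 = +0.0002985
∂h/∂y = [60·(+0.2) − 190·(+0.4)] / -26800 = +0.002388
Flow = −∇h = (-0.0002985 east, -0.002388 north), which points south.

S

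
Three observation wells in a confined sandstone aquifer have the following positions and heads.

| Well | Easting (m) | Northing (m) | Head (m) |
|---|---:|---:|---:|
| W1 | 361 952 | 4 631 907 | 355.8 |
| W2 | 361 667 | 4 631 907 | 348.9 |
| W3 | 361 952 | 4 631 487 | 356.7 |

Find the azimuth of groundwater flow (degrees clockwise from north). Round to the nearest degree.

∂h/∂x = (348.9 − 355.8) / (361667 − 361952) = +0.02421
∂h/∂y = (356.7 − 355.8) / (4631487 − 4631907) = -0.002143
Flow direction (−∇h) has components (-0.02421 E, +0.002143 N).
Azimuth = atan2(E, N) = atan2(-0.02421, +0.002143) = 275.1° ≈ 275°.

275°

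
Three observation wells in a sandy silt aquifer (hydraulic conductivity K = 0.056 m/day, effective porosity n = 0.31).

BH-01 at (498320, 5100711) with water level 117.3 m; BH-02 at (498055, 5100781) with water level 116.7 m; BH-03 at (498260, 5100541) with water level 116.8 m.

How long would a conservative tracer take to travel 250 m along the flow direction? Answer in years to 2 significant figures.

1100 years

Differences from BH-01: to BH-02 (Δx, Δy, Δh) = (-265, 70, -0.6); to BH-03 = (-60, -170, -0.5).
Solve a·Δx + b·Δy = Δh: det = (-265)·(-170) − (-60)·70 = 49250.
∂h/∂x = [(-0.6)·(-170) − (-0.5)·70] / 49250 = +0.002782
∂h/∂y = [(-265)·(-0.5) − (-60)·(-0.6)] / 49250 = +0.001959
|∇h| = √(0.002782² + 0.001959²) = 0.003403
Seepage velocity v = K·i/n = 0.056 × 0.003403 / 0.31 = 0.0006147 m/day.
t = 250 / 0.0006147 = 4.067e+05 days = 1.11e+03 years.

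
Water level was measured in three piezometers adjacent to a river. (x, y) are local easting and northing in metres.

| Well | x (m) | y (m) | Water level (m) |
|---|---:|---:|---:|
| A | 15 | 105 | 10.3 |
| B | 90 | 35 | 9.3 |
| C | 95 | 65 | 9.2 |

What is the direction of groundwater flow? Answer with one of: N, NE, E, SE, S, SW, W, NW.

E

Taking A as reference: B−A = (75, -70, -1.0); C−A = (80, -40, -1.1).
Solve a·Δx + b·Δy = Δh: det = 75·(-40) − 80·(-70) = 2600.
∂h/∂x = [(-1.0)·(-40) − (-1.1)·(-70)] / 2600 = -0.01423
∂h/∂y = [75·(-1.1) − 80·(-1.0)] / 2600 = -0.0009615
Flow = −∇h = (+0.01423 east, +0.0009615 north), which points east.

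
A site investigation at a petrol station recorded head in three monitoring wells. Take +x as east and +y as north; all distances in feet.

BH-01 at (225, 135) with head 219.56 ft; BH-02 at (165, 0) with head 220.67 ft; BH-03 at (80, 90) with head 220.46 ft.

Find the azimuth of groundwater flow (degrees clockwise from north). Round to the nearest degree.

Taking BH-01 as reference: BH-02−BH-01 = (-60, -135, +1.11); BH-03−BH-01 = (-145, -45, +0.90).
Solve a·Δx + b·Δy = Δh: det = (-60)·(-45) − (-145)·(-135) = -16875.
∂h/∂x = [(+1.11)·(-45) − (+0.90)·(-135)] / -16875 = -0.004240
∂h/∂y = [(-60)·(+0.90) − (-145)·(+1.11)] / -16875 = -0.006338
Flow direction (−∇h) has components (+0.004240 E, +0.006338 N).
Azimuth = atan2(E, N) = atan2(+0.004240, +0.006338) = 33.8° ≈ 034°.

034°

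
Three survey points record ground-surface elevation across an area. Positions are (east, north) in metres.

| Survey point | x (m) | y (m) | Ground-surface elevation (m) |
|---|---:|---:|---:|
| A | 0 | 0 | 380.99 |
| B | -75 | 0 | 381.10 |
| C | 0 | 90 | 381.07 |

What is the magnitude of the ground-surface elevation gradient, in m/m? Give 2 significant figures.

∂z/∂x = (381.10 − 380.99) / (-75 − 0) = -0.001467
∂z/∂y = (381.07 − 380.99) / (90 − 0) = +0.0008889
|∇f| = √(-0.001467² + 0.0008889²) = 0.001715 m/m

0.0017 m/m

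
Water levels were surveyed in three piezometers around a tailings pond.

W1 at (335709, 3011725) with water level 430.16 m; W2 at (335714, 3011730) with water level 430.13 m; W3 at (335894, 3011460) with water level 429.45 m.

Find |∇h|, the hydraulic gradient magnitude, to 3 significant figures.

0.00519

Taking W1 as reference: W2−W1 = (5, 5, -0.03); W3−W1 = (185, -265, -0.71).
Determinant of the coordinate differences = 5·(-265) − 185·5 = -2250.
∂h/∂x = [(-0.03)·(-265) − (-0.71)·5] / -2250 = -0.005111
∂h/∂y = [5·(-0.71) − 185·(-0.03)] / -2250 = -0.0008889
|∇h| = √(-0.005111² + -0.0008889²) = 0.005188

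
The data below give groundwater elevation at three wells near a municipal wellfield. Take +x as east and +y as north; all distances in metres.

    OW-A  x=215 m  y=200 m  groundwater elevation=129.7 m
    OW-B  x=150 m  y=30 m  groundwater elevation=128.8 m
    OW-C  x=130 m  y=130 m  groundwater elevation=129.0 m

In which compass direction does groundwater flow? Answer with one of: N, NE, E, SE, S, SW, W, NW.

SW

Taking OW-A as reference: OW-B−OW-A = (-65, -170, -0.9); OW-C−OW-A = (-85, -70, -0.7).
Solve a·Δx + b·Δy = Δh: det = (-65)·(-70) − (-85)·(-170) = -9900.
∂h/∂x = [(-0.9)·(-70) − (-0.7)·(-170)] / -9900 = +0.005657
∂h/∂y = [(-65)·(-0.7) − (-85)·(-0.9)] / -9900 = +0.003131
Flow = −∇h = (-0.005657 east, -0.003131 north), which points southwest.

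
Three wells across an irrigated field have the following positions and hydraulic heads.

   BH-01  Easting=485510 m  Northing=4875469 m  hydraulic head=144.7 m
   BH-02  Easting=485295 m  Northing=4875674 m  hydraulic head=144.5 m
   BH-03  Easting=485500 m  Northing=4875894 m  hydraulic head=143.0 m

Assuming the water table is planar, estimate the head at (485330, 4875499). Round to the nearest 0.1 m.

Differences from BH-01: to BH-02 (Δx, Δy, Δh) = (-215, 205, -0.2); to BH-03 = (-10, 425, -1.7).
Determinant of the coordinate differences = (-215)·425 − (-10)·205 = -89325.
∂h/∂x = [(-0.2)·425 − (-1.7)·205] / -89325 = -0.002950
∂h/∂y = [(-215)·(-1.7) − (-10)·(-0.2)] / -89325 = -0.004069
h(485330, 4875499) = 144.7 + (-0.002950)·(-180) + (-0.004069)·(30) = 144.7 +0.531 -0.122 = 145.109 m.

145.1 m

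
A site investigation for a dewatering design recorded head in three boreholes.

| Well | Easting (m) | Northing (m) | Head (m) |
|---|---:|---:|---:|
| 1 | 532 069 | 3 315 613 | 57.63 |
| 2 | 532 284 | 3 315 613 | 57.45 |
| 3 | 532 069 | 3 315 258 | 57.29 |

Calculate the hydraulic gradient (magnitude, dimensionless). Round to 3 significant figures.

0.00127

∂h/∂x = (57.45 − 57.63) / (532284 − 532069) = -0.0008372
∂h/∂y = (57.29 − 57.63) / (3315258 − 3315613) = +0.0009577
|∇h| = √(-0.0008372² + 0.0009577²) = 0.001272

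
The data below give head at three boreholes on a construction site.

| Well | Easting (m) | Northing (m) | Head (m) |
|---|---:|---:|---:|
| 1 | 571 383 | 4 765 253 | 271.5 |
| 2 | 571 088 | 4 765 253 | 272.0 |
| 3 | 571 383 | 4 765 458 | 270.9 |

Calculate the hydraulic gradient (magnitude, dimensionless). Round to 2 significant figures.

∂h/∂x = (272.0 − 271.5) / (571088 − 571383) = -0.001695
∂h/∂y = (270.9 − 271.5) / (4765458 − 4765253) = -0.002927
|∇h| = √(-0.001695² + -0.002927²) = 0.003382

0.0034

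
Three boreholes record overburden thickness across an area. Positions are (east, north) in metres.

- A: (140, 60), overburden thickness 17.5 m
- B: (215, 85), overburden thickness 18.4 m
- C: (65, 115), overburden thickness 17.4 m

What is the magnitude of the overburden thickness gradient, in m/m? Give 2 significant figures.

0.013 m/m

Differences from A: to B (Δx, Δy, Δh) = (75, 25, +0.9); to C = (-75, 55, -0.1).
Determinant of the coordinate differences = 75·55 − (-75)·25 = 6000.
∂d/∂x = [(+0.9)·55 − (-0.1)·25] / 6000 = +0.008667
∂d/∂y = [75·(-0.1) − (-75)·(+0.9)] / 6000 = +0.010000
|∇f| = √(0.008667² + 0.010000²) = 0.01323 m/m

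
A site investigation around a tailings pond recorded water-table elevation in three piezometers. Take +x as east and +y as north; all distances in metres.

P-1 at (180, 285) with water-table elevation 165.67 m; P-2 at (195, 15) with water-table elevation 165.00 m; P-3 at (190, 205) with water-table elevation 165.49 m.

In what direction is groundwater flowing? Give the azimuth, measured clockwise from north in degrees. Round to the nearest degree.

With h = a·x + b·y + c and P-1 as origin, the differences give:
  15·a + (-270)·b = -0.67
  10·a + (-80)·b = -0.18
Eliminate b (×(-80) and ×(-270), subtract): 1500·a = 5.000 → a = ∂h/∂x = +0.003333
Back-substitute: b = ∂h/∂y = +0.002667.
Flow direction (−∇h) has components (-0.003333 E, -0.002667 N).
Azimuth = atan2(E, N) = atan2(-0.003333, -0.002667) = 231.3° ≈ 231°.

231°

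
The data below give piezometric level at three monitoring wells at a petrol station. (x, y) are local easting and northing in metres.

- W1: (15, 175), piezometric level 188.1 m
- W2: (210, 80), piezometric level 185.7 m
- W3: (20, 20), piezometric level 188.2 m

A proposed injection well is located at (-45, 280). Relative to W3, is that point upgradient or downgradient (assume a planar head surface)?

upgradient

Taking W1 as reference: W2−W1 = (195, -95, -2.4); W3−W1 = (5, -155, +0.1).
Solve a·Δx + b·Δy = Δh: det = 195·(-155) − 5·(-95) = -29750.
∂h/∂x = [(-2.4)·(-155) − (+0.1)·(-95)] / -29750 = -0.01282
∂h/∂y = [195·(+0.1) − 5·(-2.4)] / -29750 = -0.001059
Head at (-45, 280) = 188.1 + (-0.01282)·(-60) + (-0.001059)·(105) = 188.76 m.
That is higher than the 188.2 m at W3, so the point is upgradient.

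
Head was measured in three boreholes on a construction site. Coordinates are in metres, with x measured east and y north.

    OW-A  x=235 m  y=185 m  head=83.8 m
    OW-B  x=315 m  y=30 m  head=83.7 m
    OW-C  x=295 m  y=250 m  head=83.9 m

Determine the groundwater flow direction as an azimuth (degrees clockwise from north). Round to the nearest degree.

Taking OW-A as reference: OW-B−OW-A = (80, -155, -0.1); OW-C−OW-A = (60, 65, +0.1).
Solve a·Δx + b·Δy = Δh: det = 80·65 − 60·(-155) = 14500.
∂h/∂x = [(-0.1)·65 − (+0.1)·(-155)] / 14500 = +0.0006207
∂h/∂y = [80·(+0.1) − 60·(-0.1)] / 14500 = +0.0009655
Flow direction (−∇h) has components (-0.0006207 E, -0.0009655 N).
Azimuth = atan2(E, N) = atan2(-0.0006207, -0.0009655) = 212.7° ≈ 213°.

213°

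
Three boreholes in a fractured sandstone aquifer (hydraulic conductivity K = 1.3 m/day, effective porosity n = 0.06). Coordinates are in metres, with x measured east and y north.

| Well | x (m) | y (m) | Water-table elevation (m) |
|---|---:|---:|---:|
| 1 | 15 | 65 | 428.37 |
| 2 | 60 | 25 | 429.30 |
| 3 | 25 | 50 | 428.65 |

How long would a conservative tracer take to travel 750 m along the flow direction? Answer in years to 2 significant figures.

Three-point gradient (reference 1): Δ to 2 = (45, -40, +0.93), Δ to 3 = (10, -15, +0.28).
∂h/∂x = +0.01000, ∂h/∂y = -0.01200 (det = -275).
|∇h| = √(0.01000² + -0.01200²) = 0.01562
Seepage velocity v = K·i/n = 1.3 × 0.01562 / 0.06 = 0.3384 m/day.
t = 750 / 0.3384 = 2216 days = 6.07 years.

6.1 years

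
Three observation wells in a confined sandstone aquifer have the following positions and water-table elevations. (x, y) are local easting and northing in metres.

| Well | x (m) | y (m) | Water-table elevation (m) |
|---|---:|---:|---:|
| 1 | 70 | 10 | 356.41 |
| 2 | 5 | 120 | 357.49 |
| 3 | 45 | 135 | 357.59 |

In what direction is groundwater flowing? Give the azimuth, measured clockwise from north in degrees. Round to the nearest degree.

174°

Taking 1 as reference: 2−1 = (-65, 110, +1.08); 3−1 = (-25, 125, +1.18).
Solve a·Δx + b·Δy = Δh: det = (-65)·125 − (-25)·110 = -5375.
∂h/∂x = [(+1.08)·125 − (+1.18)·110] / -5375 = -0.0009674
∂h/∂y = [(-65)·(+1.18) − (-25)·(+1.08)] / -5375 = +0.009247
Flow direction (−∇h) has components (+0.0009674 E, -0.009247 N).
Azimuth = atan2(E, N) = atan2(+0.0009674, -0.009247) = 174.0° ≈ 174°.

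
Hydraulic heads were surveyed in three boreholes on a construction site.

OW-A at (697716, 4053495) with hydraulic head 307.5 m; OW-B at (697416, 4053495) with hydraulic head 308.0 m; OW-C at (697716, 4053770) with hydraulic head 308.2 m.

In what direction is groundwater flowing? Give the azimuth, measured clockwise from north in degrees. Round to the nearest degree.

147°

∂h/∂x = (308.0 − 307.5) / (697416 − 697716) = -0.001667
∂h/∂y = (308.2 − 307.5) / (4053770 − 4053495) = +0.002545
Flow direction (−∇h) has components (+0.001667 E, -0.002545 N).
Azimuth = atan2(E, N) = atan2(+0.001667, -0.002545) = 146.8° ≈ 147°.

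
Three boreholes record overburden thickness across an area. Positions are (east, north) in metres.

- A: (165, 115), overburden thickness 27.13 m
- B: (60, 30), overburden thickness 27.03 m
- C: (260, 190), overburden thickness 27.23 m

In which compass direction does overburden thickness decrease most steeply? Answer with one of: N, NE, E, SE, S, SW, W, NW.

NW

With d = a·x + b·y + c and A as origin, the differences give:
  (-105)·a + (-85)·b = -0.10
  95·a + 75·b = +0.10
Eliminate b (×75 and ×(-85), subtract): 200·a = 1.000 → a = ∂d/∂x = +0.005000
Back-substitute: b = ∂d/∂y = -0.005000.
Steepest decrease is along −∇f = (-0.005000 E, +0.005000 N) → northwest.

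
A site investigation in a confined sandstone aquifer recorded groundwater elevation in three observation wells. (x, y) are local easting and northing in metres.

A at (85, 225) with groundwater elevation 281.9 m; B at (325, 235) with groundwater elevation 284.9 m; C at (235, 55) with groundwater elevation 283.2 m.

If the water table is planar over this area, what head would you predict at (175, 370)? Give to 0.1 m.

283.5 m

With h = a·x + b·y + c and A as origin, the differences give:
  240·a + 10·b = +3.0
  150·a + (-170)·b = +1.3
Eliminate b (×(-170) and ×10, subtract): -42300·a = -523.00 → a = ∂h/∂x = +0.01236
Back-substitute: b = ∂h/∂y = +0.003262.
h(175, 370) = 281.9 + (+0.01236)·(90) + (+0.003262)·(145) = 281.9 +1.113 +0.473 = 283.486 m.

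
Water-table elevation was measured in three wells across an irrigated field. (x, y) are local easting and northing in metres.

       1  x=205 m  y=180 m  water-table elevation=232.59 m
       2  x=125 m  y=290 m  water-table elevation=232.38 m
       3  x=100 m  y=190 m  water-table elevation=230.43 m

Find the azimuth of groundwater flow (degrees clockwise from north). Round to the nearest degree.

Three-point gradient (reference 1): Δ to 2 = (-80, 110, -0.21), Δ to 3 = (-105, 10, -2.16).
∂h/∂x = +0.02191, ∂h/∂y = +0.01402 (det = 10750).
Flow direction (−∇h) has components (-0.02191 E, -0.01402 N).
Azimuth = atan2(E, N) = atan2(-0.02191, -0.01402) = 237.4° ≈ 237°.

237°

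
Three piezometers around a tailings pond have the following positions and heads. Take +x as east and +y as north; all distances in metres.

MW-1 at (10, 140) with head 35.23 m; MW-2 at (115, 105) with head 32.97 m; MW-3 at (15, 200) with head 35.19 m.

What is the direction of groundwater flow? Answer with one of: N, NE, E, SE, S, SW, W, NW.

E

Differences from MW-1: to MW-2 (Δx, Δy, Δh) = (105, -35, -2.26); to MW-3 = (5, 60, -0.04).
Solve a·Δx + b·Δy = Δh: det = 105·60 − 5·(-35) = 6475.
∂h/∂x = [(-2.26)·60 − (-0.04)·(-35)] / 6475 = -0.02116
∂h/∂y = [105·(-0.04) − 5·(-2.26)] / 6475 = +0.001097
Flow = −∇h = (+0.02116 east, -0.001097 north), which points east.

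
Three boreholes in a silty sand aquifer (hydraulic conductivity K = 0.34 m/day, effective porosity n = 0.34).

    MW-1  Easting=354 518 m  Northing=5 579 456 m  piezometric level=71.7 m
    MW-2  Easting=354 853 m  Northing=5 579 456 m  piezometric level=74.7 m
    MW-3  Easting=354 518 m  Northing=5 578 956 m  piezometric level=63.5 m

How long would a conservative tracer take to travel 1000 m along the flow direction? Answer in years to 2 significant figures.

∂h/∂x = (74.7 − 71.7) / (354853 − 354518) = +0.008955
∂h/∂y = (63.5 − 71.7) / (5578956 − 5579456) = +0.01640
|∇h| = √(0.008955² + 0.01640²) = 0.01869
Seepage velocity v = K·i/n = 0.34 × 0.01869 / 0.34 = 0.01869 m/day.
t = 1000 / 0.01869 = 5.35e+04 days = 146 years.

150 years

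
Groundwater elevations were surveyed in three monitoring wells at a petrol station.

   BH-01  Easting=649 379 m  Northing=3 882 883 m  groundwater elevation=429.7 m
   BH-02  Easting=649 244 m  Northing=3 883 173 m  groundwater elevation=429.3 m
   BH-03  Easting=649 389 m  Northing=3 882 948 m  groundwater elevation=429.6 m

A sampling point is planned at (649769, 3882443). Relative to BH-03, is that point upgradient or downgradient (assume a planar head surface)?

Differences from BH-01: to BH-02 (Δx, Δy, Δh) = (-135, 290, -0.4); to BH-03 = (10, 65, -0.1).
Solve a·Δx + b·Δy = Δh: det = (-135)·65 − 10·290 = -11675.
∂h/∂x = [(-0.4)·65 − (-0.1)·290] / -11675 = -0.0002570
∂h/∂y = [(-135)·(-0.1) − 10·(-0.4)] / -11675 = -0.001499
Head at (649769, 3882443) = 429.7 + (-0.0002570)·(390) + (-0.001499)·(-440) = 430.26 m.
That is higher than the 429.6 m at BH-03, so the point is upgradient.

upgradient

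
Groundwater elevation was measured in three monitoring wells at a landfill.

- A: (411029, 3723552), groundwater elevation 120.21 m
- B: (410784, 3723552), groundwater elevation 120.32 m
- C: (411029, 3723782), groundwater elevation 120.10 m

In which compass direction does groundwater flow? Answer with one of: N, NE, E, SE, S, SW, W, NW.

NE

∂h/∂x = (120.32 − 120.21) / (410784 − 411029) = -0.0004490
∂h/∂y = (120.10 − 120.21) / (3723782 − 3723552) = -0.0004783
Flow = −∇h = (+0.0004490 east, +0.0004783 north), which points northeast.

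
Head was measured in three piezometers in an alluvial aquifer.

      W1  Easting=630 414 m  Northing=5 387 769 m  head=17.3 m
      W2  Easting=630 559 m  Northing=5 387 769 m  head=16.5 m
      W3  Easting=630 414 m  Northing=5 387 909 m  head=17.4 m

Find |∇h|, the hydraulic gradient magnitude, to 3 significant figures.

∂h/∂x = (16.5 − 17.3) / (630559 − 630414) = -0.005517
∂h/∂y = (17.4 − 17.3) / (5387909 − 5387769) = +0.0007143
|∇h| = √(-0.005517² + 0.0007143²) = 0.005563

0.00556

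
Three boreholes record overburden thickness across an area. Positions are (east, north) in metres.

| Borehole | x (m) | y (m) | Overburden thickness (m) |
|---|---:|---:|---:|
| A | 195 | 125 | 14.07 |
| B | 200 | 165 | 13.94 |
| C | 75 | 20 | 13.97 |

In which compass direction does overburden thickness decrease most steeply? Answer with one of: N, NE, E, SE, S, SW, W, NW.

Taking A as reference: B−A = (5, 40, -0.13); C−A = (-120, -105, -0.10).
Determinant of the coordinate differences = 5·(-105) − (-120)·40 = 4275.
∂d/∂x = [(-0.13)·(-105) − (-0.10)·40] / 4275 = +0.004129
∂d/∂y = [5·(-0.10) − (-120)·(-0.13)] / 4275 = -0.003766
Steepest decrease is along −∇f = (-0.004129 E, +0.003766 N) → northwest.

NW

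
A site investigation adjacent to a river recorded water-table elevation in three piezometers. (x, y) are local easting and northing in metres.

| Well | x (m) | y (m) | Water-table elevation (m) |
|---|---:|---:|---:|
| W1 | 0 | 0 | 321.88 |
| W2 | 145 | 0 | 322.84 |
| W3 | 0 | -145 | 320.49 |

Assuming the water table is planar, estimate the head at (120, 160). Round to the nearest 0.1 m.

324.2 m

∂h/∂x = (322.84 − 321.88) / (145 − 0) = +0.006621
∂h/∂y = (320.49 − 321.88) / (-145 − 0) = +0.009586
h(120, 160) = 321.88 + (+0.006621)·(120) + (+0.009586)·(160) = 321.88 +0.794 +1.534 = 324.208 m.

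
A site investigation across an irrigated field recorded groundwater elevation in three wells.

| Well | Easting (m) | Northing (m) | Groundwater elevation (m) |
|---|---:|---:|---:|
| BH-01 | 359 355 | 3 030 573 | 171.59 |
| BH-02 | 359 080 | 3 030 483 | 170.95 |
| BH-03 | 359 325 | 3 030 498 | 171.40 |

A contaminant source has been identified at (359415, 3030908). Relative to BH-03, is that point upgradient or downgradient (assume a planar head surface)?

upgradient

Three-point gradient (reference BH-01): Δ to BH-02 = (-275, -90, -0.64), Δ to BH-03 = (-30, -75, -0.19).
∂h/∂x = +0.001724, ∂h/∂y = +0.001844 (det = 17925).
Head at (359415, 3030908) = 171.59 + (+0.001724)·(60) + (+0.001844)·(335) = 172.31 m.
That is higher than the 171.40 m at BH-03, so the point is upgradient.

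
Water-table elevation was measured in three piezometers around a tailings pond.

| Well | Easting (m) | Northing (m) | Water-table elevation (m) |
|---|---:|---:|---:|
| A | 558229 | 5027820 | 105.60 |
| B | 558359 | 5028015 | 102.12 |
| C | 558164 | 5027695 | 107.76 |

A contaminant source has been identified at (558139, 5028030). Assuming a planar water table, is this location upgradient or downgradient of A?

Three-point gradient (reference A): Δ to B = (130, 195, -3.48), Δ to C = (-65, -125, +2.16).
∂h/∂x = -0.003860, ∂h/∂y = -0.01527 (det = -3575).
Head at (558139, 5028030) = 105.60 + (-0.003860)·(-90) + (-0.01527)·(210) = 102.74 m.
That is lower than the 105.60 m at A, so the point is downgradient.

downgradient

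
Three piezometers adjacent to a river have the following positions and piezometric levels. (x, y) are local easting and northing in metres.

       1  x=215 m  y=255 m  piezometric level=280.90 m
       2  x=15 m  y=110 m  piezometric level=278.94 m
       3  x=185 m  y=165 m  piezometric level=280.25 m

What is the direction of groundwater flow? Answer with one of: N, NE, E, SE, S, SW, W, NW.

SW

Three-point gradient (reference 1): Δ to 2 = (-200, -145, -1.96), Δ to 3 = (-30, -90, -0.65).
∂h/∂x = +0.006018, ∂h/∂y = +0.005216 (det = 13650).
Flow = −∇h = (-0.006018 east, -0.005216 north), which points southwest.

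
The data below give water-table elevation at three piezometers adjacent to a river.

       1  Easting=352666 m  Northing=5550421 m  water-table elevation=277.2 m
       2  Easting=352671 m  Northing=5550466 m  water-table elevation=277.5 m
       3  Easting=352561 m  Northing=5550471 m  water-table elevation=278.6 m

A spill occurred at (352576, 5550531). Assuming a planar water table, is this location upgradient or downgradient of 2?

upgradient

Taking 1 as reference: 2−1 = (5, 45, +0.3); 3−1 = (-105, 50, +1.4).
Determinant of the coordinate differences = 5·50 − (-105)·45 = 4975.
∂h/∂x = [(+0.3)·50 − (+1.4)·45] / 4975 = -0.009648
∂h/∂y = [5·(+1.4) − (-105)·(+0.3)] / 4975 = +0.007739
Head at (352576, 5550531) = 277.2 + (-0.009648)·(-90) + (+0.007739)·(110) = 278.92 m.
That is higher than the 277.5 m at 2, so the point is upgradient.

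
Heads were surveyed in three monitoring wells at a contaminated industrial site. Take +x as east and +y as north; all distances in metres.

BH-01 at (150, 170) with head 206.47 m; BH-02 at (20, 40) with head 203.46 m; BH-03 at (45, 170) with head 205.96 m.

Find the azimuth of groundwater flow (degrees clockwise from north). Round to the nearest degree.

195°

With h = a·x + b·y + c and BH-01 as origin, the differences give:
  (-130)·a + (-130)·b = -3.01
  (-105)·a + 0·b = -0.51
Eliminate b (×0 and ×(-130), subtract): -13650·a = -66.300 → a = ∂h/∂x = +0.004857
Back-substitute: b = ∂h/∂y = +0.01830.
Flow direction (−∇h) has components (-0.004857 E, -0.01830 N).
Azimuth = atan2(E, N) = atan2(-0.004857, -0.01830) = 194.9° ≈ 195°.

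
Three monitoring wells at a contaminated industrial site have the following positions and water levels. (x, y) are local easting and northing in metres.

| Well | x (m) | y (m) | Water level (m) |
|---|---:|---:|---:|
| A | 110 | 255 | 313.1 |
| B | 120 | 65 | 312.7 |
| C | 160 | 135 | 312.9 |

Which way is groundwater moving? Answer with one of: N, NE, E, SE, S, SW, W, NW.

Differences from A: to B (Δx, Δy, Δh) = (10, -190, -0.4); to C = (50, -120, -0.2).
Determinant of the coordinate differences = 10·(-120) − 50·(-190) = 8300.
∂h/∂x = [(-0.4)·(-120) − (-0.2)·(-190)] / 8300 = +0.001205
∂h/∂y = [10·(-0.2) − 50·(-0.4)] / 8300 = +0.002169
Flow = −∇h = (-0.001205 east, -0.002169 north), which points southwest.

SW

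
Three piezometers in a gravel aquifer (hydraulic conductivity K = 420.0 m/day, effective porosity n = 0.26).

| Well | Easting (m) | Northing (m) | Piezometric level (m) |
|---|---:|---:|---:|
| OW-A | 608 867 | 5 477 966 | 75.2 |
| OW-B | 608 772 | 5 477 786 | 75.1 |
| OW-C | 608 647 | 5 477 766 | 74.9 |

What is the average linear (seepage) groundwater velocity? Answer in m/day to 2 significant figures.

Differences from OW-A: to OW-B (Δx, Δy, Δh) = (-95, -180, -0.1); to OW-C = (-220, -200, -0.3).
Solve a·Δx + b·Δy = Δh: det = (-95)·(-200) − (-220)·(-180) = -20600.
∂h/∂x = [(-0.1)·(-200) − (-0.3)·(-180)] / -20600 = +0.001650
∂h/∂y = [(-95)·(-0.3) − (-220)·(-0.1)] / -20600 = -0.0003155
|∇h| = √(0.001650² + -0.0003155²) = 0.00168
Seepage velocity v = K·i/n = 420.0 × 0.00168 / 0.26 = 2.714 m/day.

2.7 m/day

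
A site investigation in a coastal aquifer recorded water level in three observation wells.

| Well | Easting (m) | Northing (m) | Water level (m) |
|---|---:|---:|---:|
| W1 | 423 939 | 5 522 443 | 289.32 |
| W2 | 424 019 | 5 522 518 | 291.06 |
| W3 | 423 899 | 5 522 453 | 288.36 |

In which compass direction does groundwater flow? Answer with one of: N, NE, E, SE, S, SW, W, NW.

W

Differences from W1: to W2 (Δx, Δy, Δh) = (80, 75, +1.74); to W3 = (-40, 10, -0.96).
Solve a·Δx + b·Δy = Δh: det = 80·10 − (-40)·75 = 3800.
∂h/∂x = [(+1.74)·10 − (-0.96)·75] / 3800 = +0.02353
∂h/∂y = [80·(-0.96) − (-40)·(+1.74)] / 3800 = -0.001895
Flow = −∇h = (-0.02353 east, +0.001895 north), which points west.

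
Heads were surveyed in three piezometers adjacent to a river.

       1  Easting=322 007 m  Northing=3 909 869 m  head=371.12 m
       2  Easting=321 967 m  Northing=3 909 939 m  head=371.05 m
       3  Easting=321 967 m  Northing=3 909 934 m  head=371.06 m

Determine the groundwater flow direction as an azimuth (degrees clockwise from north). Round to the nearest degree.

Differences from 1: to 2 (Δx, Δy, Δh) = (-40, 70, -0.07); to 3 = (-40, 65, -0.06).
Solve a·Δx + b·Δy = Δh: det = (-40)·65 − (-40)·70 = 200.
∂h/∂x = [(-0.07)·65 − (-0.06)·70] / 200 = -0.001750
∂h/∂y = [(-40)·(-0.06) − (-40)·(-0.07)] / 200 = -0.002000
Flow direction (−∇h) has components (+0.001750 E, +0.002000 N).
Azimuth = atan2(E, N) = atan2(+0.001750, +0.002000) = 41.2° ≈ 041°.

041°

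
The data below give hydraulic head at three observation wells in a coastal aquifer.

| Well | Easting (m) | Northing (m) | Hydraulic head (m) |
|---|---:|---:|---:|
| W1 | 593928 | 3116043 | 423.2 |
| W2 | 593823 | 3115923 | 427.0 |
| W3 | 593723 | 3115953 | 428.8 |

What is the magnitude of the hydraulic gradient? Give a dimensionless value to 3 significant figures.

Taking W1 as reference: W2−W1 = (-105, -120, +3.8); W3−W1 = (-205, -90, +5.6).
Solve a·Δx + b·Δy = Δh: det = (-105)·(-90) − (-205)·(-120) = -15150.
∂h/∂x = [(+3.8)·(-90) − (+5.6)·(-120)] / -15150 = -0.02178
∂h/∂y = [(-105)·(+5.6) − (-205)·(+3.8)] / -15150 = -0.01261
|∇h| = √(-0.02178² + -0.01261²) = 0.02517

0.0252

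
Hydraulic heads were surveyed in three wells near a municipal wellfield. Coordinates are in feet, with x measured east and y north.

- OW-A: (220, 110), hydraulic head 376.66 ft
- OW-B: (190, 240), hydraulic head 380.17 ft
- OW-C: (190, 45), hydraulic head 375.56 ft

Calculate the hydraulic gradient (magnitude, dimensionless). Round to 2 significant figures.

0.028

Differences from OW-A: to OW-B (Δx, Δy, Δh) = (-30, 130, +3.51); to OW-C = (-30, -65, -1.10).
Solve a·Δx + b·Δy = Δh: det = (-30)·(-65) − (-30)·130 = 5850.
∂h/∂x = [(+3.51)·(-65) − (-1.10)·130] / 5850 = -0.01456
∂h/∂y = [(-30)·(-1.10) − (-30)·(+3.51)] / 5850 = +0.02364
|∇h| = √(-0.01456² + 0.02364²) = 0.02776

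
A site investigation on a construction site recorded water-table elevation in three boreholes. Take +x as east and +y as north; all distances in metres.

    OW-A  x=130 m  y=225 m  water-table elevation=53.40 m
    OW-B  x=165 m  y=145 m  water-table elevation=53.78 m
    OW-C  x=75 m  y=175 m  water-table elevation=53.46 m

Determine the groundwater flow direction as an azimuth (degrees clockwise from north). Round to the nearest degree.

328°

Three-point gradient (reference OW-A): Δ to OW-B = (35, -80, +0.38), Δ to OW-C = (-55, -50, +0.06).
∂h/∂x = +0.002309, ∂h/∂y = -0.003740 (det = -6150).
Flow direction (−∇h) has components (-0.002309 E, +0.003740 N).
Azimuth = atan2(E, N) = atan2(-0.002309, +0.003740) = 328.3° ≈ 328°.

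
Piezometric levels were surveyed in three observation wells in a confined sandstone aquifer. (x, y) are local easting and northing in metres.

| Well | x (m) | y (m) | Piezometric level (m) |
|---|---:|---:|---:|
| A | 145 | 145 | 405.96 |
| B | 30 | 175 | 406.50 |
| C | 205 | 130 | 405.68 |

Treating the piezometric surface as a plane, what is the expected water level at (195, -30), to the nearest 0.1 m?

405.3 m

Three-point gradient (reference A): Δ to B = (-115, 30, +0.54), Δ to C = (60, -15, -0.28).
∂h/∂x = -0.004000, ∂h/∂y = +0.002667 (det = -75).
h(195, -30) = 405.96 + (-0.004000)·(50) + (+0.002667)·(-175) = 405.96 -0.200 -0.467 = 405.293 m.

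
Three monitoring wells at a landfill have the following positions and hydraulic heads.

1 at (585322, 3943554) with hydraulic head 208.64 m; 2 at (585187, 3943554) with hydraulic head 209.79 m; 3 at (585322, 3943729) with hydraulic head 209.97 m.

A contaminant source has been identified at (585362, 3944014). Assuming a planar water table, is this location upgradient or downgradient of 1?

upgradient

∂h/∂x = (209.79 − 208.64) / (585187 − 585322) = -0.008519
∂h/∂y = (209.97 − 208.64) / (3943729 − 3943554) = +0.007600
Head at (585362, 3944014) = 208.64 + (-0.008519)·(40) + (+0.007600)·(460) = 211.80 m.
That is higher than the 208.64 m at 1, so the point is upgradient.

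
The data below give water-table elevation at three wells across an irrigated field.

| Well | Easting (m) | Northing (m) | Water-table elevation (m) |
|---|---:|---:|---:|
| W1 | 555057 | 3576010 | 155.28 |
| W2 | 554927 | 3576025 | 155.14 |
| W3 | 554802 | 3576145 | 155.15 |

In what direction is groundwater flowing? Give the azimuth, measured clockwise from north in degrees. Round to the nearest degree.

Three-point gradient (reference W1): Δ to W2 = (-130, 15, -0.14), Δ to W3 = (-255, 135, -0.13).
∂h/∂x = +0.001235, ∂h/∂y = +0.001370 (det = -13725).
Flow direction (−∇h) has components (-0.001235 E, -0.001370 N).
Azimuth = atan2(E, N) = atan2(-0.001235, -0.001370) = 222.0° ≈ 222°.

222°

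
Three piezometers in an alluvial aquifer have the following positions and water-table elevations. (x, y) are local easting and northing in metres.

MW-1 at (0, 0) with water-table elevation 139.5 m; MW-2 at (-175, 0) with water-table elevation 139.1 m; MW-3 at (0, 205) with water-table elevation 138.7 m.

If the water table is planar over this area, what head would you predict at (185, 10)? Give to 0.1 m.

139.9 m

∂h/∂x = (139.1 − 139.5) / (-175 − 0) = +0.002286
∂h/∂y = (138.7 − 139.5) / (205 − 0) = -0.003902
h(185, 10) = 139.5 + (+0.002286)·(185) + (-0.003902)·(10) = 139.5 +0.423 -0.039 = 139.884 m.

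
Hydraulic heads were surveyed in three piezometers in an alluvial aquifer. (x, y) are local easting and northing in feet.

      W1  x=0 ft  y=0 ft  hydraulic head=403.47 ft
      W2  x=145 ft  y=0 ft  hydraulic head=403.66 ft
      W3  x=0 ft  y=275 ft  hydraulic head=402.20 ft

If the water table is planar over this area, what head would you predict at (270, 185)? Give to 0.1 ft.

∂h/∂x = (403.66 − 403.47) / (145 − 0) = +0.001310
∂h/∂y = (402.20 − 403.47) / (275 − 0) = -0.004618
h(270, 185) = 403.47 + (+0.001310)·(270) + (-0.004618)·(185) = 403.47 +0.354 -0.854 = 402.969 ft.

403.0 ft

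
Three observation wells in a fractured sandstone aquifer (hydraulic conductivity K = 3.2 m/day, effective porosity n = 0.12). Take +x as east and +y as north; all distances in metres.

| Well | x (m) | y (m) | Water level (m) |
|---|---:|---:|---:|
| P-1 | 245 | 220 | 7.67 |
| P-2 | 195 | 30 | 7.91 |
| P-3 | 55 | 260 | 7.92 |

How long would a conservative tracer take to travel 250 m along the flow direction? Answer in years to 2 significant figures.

15 years

Three-point gradient (reference P-1): Δ to P-2 = (-50, -190, +0.24), Δ to P-3 = (-190, 40, +0.25).
∂h/∂x = -0.001499, ∂h/∂y = -0.0008688 (det = -38100).
|∇h| = √(-0.001499² + -0.0008688²) = 0.001733
Seepage velocity v = K·i/n = 3.2 × 0.001733 / 0.12 = 0.04621 m/day.
t = 250 / 0.04621 = 5410 days = 14.8 years.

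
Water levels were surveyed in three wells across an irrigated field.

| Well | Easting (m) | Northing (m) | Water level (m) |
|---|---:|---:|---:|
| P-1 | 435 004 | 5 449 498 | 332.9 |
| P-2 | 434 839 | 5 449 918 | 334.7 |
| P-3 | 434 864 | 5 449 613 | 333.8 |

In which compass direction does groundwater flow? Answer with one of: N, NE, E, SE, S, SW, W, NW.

Taking P-1 as reference: P-2−P-1 = (-165, 420, +1.8); P-3−P-1 = (-140, 115, +0.9).
Solve a·Δx + b·Δy = Δh: det = (-165)·115 − (-140)·420 = 39825.
∂h/∂x = [(+1.8)·115 − (+0.9)·420] / 39825 = -0.004294
∂h/∂y = [(-165)·(+0.9) − (-140)·(+1.8)] / 39825 = +0.002599
Flow = −∇h = (+0.004294 east, -0.002599 north), which points southeast.

SE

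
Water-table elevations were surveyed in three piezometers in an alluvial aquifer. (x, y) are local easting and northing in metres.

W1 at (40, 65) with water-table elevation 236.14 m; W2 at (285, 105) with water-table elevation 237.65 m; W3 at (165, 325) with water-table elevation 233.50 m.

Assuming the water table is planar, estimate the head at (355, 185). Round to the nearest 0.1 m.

Three-point gradient (reference W1): Δ to W2 = (245, 40, +1.51), Δ to W3 = (125, 260, -2.64).
∂h/∂x = +0.008487, ∂h/∂y = -0.01423 (det = 58700).
h(355, 185) = 236.14 + (+0.008487)·(315) + (-0.01423)·(120) = 236.14 +2.673 -1.708 = 237.105 m.

237.1 m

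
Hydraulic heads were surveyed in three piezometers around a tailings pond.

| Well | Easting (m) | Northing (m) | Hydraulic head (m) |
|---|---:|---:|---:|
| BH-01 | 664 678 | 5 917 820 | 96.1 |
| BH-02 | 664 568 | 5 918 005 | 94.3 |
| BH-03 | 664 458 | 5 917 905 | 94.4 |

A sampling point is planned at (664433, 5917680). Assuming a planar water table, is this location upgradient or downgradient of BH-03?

Differences from BH-01: to BH-02 (Δx, Δy, Δh) = (-110, 185, -1.8); to BH-03 = (-220, 85, -1.7).
Solve a·Δx + b·Δy = Δh: det = (-110)·85 − (-220)·185 = 31350.
∂h/∂x = [(-1.8)·85 − (-1.7)·185] / 31350 = +0.005152
∂h/∂y = [(-110)·(-1.7) − (-220)·(-1.8)] / 31350 = -0.006667
Head at (664433, 5917680) = 96.1 + (+0.005152)·(-245) + (-0.006667)·(-140) = 95.77 m.
That is higher than the 94.4 m at BH-03, so the point is upgradient.

upgradient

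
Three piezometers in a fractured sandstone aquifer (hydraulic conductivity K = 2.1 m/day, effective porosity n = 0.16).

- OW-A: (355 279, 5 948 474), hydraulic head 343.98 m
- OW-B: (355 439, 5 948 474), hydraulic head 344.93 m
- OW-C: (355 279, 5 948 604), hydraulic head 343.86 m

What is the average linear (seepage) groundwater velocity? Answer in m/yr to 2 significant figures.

∂h/∂x = (344.93 − 343.98) / (355439 − 355279) = +0.005937
∂h/∂y = (343.86 − 343.98) / (5948604 − 5948474) = -0.0009231
|∇h| = √(0.005937² + -0.0009231²) = 0.006008
Seepage velocity v = K·i/n = 2.1 × 0.006008 / 0.16 = 0.07886 m/day = 28.8 m/yr.

29 m/yr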